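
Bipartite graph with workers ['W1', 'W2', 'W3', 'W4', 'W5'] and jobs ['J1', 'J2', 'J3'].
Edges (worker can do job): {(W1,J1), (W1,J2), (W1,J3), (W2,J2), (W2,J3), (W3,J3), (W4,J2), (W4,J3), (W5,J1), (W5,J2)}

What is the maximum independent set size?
Maximum independent set = 5

By König's theorem:
- Min vertex cover = Max matching = 3
- Max independent set = Total vertices - Min vertex cover
- Max independent set = 8 - 3 = 5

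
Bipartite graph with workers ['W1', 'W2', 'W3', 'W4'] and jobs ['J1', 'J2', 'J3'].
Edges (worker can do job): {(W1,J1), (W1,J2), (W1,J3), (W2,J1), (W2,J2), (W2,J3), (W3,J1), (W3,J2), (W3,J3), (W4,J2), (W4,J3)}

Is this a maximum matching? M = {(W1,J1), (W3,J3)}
No, size 2 is not maximum

Proposed matching has size 2.
Maximum matching size for this graph: 3.

This is NOT maximum - can be improved to size 3.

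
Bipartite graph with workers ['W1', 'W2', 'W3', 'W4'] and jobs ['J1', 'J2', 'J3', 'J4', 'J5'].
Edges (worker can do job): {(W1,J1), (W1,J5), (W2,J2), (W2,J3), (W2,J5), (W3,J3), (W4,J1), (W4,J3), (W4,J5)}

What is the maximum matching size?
Maximum matching size = 4

Maximum matching: {(W1,J1), (W2,J2), (W3,J3), (W4,J5)}
Size: 4

This assigns 4 workers to 4 distinct jobs.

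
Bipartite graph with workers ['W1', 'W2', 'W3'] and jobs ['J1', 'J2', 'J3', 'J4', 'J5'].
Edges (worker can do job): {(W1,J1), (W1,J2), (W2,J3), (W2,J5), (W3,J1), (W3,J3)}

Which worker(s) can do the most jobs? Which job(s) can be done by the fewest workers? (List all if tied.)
Most versatile: W1, W2, W3 (2 jobs); Least covered: J4 (0 workers)

Worker degrees (jobs they can do): W1:2, W2:2, W3:2
Job degrees (workers who can do it): J1:2, J2:1, J3:2, J4:0, J5:1

Maximum worker degree is 2, achieved by: W1, W2, W3
Minimum job degree is 0, achieved by: J4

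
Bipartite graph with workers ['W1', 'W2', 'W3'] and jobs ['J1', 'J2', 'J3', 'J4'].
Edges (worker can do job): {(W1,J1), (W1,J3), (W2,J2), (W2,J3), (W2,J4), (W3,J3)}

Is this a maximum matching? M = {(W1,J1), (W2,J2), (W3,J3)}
Yes, size 3 is maximum

Proposed matching has size 3.
Maximum matching size for this graph: 3.

This is a maximum matching.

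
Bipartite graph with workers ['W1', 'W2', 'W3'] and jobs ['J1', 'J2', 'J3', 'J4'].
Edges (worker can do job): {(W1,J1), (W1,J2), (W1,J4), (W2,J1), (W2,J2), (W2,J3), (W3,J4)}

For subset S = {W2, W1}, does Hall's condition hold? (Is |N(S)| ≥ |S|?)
Yes: |N(S)| = 4, |S| = 2

Subset S = {W2, W1}
Neighbors N(S) = {J1, J2, J3, J4}

|N(S)| = 4, |S| = 2
Hall's condition: |N(S)| ≥ |S| is satisfied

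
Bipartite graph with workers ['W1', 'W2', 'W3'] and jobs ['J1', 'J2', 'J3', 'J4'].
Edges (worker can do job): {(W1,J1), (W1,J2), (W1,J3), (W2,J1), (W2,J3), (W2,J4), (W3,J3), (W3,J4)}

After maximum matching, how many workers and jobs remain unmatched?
Unmatched: 0 workers, 1 jobs

Maximum matching size: 3
Workers: 3 total, 3 matched, 0 unmatched
Jobs: 4 total, 3 matched, 1 unmatched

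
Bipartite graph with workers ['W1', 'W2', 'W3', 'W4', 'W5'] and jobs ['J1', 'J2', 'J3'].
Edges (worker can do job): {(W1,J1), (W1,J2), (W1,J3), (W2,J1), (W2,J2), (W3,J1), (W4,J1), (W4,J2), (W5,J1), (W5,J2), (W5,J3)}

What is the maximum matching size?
Maximum matching size = 3

Maximum matching: {(W3,J1), (W4,J2), (W5,J3)}
Size: 3

This assigns 3 workers to 3 distinct jobs.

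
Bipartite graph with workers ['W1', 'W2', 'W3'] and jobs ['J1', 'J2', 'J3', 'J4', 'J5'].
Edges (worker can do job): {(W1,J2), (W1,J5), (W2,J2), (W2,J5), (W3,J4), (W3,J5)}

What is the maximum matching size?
Maximum matching size = 3

Maximum matching: {(W1,J2), (W2,J5), (W3,J4)}
Size: 3

This assigns 3 workers to 3 distinct jobs.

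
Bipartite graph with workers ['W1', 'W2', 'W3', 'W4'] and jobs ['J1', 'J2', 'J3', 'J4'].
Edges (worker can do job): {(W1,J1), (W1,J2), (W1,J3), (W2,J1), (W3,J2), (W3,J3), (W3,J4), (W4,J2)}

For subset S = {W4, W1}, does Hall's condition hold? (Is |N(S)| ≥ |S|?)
Yes: |N(S)| = 3, |S| = 2

Subset S = {W4, W1}
Neighbors N(S) = {J1, J2, J3}

|N(S)| = 3, |S| = 2
Hall's condition: |N(S)| ≥ |S| is satisfied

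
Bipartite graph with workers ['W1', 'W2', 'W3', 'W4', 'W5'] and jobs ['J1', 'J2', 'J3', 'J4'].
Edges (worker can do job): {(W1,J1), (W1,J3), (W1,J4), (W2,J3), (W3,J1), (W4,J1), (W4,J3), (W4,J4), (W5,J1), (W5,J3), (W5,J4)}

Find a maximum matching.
Matching: {(W3,J1), (W4,J4), (W5,J3)}

Maximum matching (size 3):
  W3 → J1
  W4 → J4
  W5 → J3

Each worker is assigned to at most one job, and each job to at most one worker.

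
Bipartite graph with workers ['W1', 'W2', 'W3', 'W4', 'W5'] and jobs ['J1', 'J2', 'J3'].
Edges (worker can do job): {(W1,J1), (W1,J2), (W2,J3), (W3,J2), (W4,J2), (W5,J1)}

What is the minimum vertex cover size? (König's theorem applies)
Minimum vertex cover size = 3

By König's theorem: in bipartite graphs,
min vertex cover = max matching = 3

Maximum matching has size 3, so minimum vertex cover also has size 3.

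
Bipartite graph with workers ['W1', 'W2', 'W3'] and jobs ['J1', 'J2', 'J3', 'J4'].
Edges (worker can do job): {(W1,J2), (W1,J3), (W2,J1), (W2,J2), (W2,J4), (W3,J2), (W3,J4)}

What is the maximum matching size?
Maximum matching size = 3

Maximum matching: {(W1,J3), (W2,J1), (W3,J2)}
Size: 3

This assigns 3 workers to 3 distinct jobs.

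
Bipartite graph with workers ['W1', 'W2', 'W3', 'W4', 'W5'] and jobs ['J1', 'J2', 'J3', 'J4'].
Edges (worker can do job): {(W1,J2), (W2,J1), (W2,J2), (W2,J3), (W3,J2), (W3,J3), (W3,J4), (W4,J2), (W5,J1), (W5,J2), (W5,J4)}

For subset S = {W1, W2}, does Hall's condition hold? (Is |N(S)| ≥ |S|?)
Yes: |N(S)| = 3, |S| = 2

Subset S = {W1, W2}
Neighbors N(S) = {J1, J2, J3}

|N(S)| = 3, |S| = 2
Hall's condition: |N(S)| ≥ |S| is satisfied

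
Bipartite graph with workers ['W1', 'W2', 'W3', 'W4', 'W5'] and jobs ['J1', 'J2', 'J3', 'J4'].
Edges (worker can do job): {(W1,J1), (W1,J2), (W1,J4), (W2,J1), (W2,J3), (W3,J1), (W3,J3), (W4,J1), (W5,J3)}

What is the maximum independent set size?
Maximum independent set = 6

By König's theorem:
- Min vertex cover = Max matching = 3
- Max independent set = Total vertices - Min vertex cover
- Max independent set = 9 - 3 = 6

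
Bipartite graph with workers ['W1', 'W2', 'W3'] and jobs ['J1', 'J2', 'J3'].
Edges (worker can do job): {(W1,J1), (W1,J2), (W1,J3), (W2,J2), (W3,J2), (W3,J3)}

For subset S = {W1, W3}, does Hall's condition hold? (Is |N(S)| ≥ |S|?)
Yes: |N(S)| = 3, |S| = 2

Subset S = {W1, W3}
Neighbors N(S) = {J1, J2, J3}

|N(S)| = 3, |S| = 2
Hall's condition: |N(S)| ≥ |S| is satisfied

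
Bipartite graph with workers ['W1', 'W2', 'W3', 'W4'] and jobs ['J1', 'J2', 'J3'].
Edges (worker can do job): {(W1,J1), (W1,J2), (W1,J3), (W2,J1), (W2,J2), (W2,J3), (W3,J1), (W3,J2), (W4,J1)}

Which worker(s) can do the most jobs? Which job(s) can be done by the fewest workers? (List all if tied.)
Most versatile: W1, W2 (3 jobs); Least covered: J3 (2 workers)

Worker degrees (jobs they can do): W1:3, W2:3, W3:2, W4:1
Job degrees (workers who can do it): J1:4, J2:3, J3:2

Maximum worker degree is 3, achieved by: W1, W2
Minimum job degree is 2, achieved by: J3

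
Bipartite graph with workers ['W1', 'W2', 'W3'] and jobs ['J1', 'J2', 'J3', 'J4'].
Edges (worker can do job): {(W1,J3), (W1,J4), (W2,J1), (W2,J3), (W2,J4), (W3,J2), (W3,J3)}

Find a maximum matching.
Matching: {(W1,J4), (W2,J1), (W3,J3)}

Maximum matching (size 3):
  W1 → J4
  W2 → J1
  W3 → J3

Each worker is assigned to at most one job, and each job to at most one worker.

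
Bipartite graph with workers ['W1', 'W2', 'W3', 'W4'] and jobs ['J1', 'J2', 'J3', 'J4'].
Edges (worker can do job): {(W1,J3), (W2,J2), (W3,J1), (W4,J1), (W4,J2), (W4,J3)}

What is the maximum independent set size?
Maximum independent set = 5

By König's theorem:
- Min vertex cover = Max matching = 3
- Max independent set = Total vertices - Min vertex cover
- Max independent set = 8 - 3 = 5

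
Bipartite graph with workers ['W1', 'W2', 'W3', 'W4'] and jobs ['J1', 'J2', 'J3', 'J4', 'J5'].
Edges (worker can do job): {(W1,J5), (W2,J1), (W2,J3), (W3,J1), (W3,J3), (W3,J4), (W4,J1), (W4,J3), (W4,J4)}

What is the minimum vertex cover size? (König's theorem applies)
Minimum vertex cover size = 4

By König's theorem: in bipartite graphs,
min vertex cover = max matching = 4

Maximum matching has size 4, so minimum vertex cover also has size 4.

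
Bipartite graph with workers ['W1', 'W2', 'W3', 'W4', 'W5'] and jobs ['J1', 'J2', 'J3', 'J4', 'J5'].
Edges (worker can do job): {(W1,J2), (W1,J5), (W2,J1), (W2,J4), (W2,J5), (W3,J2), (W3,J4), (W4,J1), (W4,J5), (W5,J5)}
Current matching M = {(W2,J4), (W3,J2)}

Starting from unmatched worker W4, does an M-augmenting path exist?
Yes: W4 → J5

An M-augmenting path alternates non-matching / matching edges, starting and ending at unmatched vertices.
Path: W4 → J5
(J5 is unmatched in M, so the path is augmenting.)
Flipping edges along this path would increase |M| from 2 to 3.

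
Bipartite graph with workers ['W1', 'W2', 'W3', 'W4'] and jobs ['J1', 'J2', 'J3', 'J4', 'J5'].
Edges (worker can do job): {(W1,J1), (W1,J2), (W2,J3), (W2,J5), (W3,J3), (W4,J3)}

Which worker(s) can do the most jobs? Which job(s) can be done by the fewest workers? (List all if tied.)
Most versatile: W1, W2 (2 jobs); Least covered: J4 (0 workers)

Worker degrees (jobs they can do): W1:2, W2:2, W3:1, W4:1
Job degrees (workers who can do it): J1:1, J2:1, J3:3, J4:0, J5:1

Maximum worker degree is 2, achieved by: W1, W2
Minimum job degree is 0, achieved by: J4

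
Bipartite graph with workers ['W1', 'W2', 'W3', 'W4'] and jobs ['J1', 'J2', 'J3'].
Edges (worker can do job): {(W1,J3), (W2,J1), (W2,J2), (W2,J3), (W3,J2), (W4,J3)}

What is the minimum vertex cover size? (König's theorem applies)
Minimum vertex cover size = 3

By König's theorem: in bipartite graphs,
min vertex cover = max matching = 3

Maximum matching has size 3, so minimum vertex cover also has size 3.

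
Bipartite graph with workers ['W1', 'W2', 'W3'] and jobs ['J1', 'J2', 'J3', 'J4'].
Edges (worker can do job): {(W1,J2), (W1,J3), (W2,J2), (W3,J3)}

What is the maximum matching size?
Maximum matching size = 2

Maximum matching: {(W1,J2), (W3,J3)}
Size: 2

This assigns 2 workers to 2 distinct jobs.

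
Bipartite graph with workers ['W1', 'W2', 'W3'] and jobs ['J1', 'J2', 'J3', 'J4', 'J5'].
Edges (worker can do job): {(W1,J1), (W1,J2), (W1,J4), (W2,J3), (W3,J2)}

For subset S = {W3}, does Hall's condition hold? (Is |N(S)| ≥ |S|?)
Yes: |N(S)| = 1, |S| = 1

Subset S = {W3}
Neighbors N(S) = {J2}

|N(S)| = 1, |S| = 1
Hall's condition: |N(S)| ≥ |S| is satisfied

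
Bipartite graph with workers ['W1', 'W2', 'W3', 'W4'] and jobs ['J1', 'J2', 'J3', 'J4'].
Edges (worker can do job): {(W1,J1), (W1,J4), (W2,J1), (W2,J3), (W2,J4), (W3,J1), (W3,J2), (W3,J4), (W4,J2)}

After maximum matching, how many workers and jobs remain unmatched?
Unmatched: 0 workers, 0 jobs

Maximum matching size: 4
Workers: 4 total, 4 matched, 0 unmatched
Jobs: 4 total, 4 matched, 0 unmatched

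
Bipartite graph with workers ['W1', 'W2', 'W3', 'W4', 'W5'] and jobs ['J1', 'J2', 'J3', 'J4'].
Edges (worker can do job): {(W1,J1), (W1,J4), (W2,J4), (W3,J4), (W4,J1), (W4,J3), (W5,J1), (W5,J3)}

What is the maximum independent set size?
Maximum independent set = 6

By König's theorem:
- Min vertex cover = Max matching = 3
- Max independent set = Total vertices - Min vertex cover
- Max independent set = 9 - 3 = 6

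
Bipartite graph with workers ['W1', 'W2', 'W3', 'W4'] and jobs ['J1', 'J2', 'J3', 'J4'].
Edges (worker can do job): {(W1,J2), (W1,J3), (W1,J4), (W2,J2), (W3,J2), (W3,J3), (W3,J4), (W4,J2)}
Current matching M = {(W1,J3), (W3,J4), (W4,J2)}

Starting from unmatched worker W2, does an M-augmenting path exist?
No augmenting path from W2

Alternating search from W2 reaches jobs: {J2}.
Every reachable job is already matched in M, and following those matched edges back to workers exposes no further unvisited jobs.
No M-augmenting path from W2 exists.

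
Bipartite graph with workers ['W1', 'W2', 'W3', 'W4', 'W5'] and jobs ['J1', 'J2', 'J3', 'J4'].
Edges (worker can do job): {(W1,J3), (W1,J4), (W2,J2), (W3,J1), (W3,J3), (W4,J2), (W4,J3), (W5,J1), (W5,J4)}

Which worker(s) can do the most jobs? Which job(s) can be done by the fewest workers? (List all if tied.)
Most versatile: W1, W3, W4, W5 (2 jobs); Least covered: J1, J2, J4 (2 workers)

Worker degrees (jobs they can do): W1:2, W2:1, W3:2, W4:2, W5:2
Job degrees (workers who can do it): J1:2, J2:2, J3:3, J4:2

Maximum worker degree is 2, achieved by: W1, W3, W4, W5
Minimum job degree is 2, achieved by: J1, J2, J4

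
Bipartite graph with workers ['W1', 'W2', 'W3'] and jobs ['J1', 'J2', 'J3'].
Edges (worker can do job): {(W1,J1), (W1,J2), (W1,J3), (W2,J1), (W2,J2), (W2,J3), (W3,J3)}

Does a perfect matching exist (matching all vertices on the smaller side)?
Yes, perfect matching exists (size 3)

Perfect matching: {(W1,J1), (W2,J2), (W3,J3)}
All 3 vertices on the smaller side are matched.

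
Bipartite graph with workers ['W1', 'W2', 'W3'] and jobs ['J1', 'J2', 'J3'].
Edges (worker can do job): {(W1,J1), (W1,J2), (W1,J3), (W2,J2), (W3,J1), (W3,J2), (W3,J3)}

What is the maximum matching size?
Maximum matching size = 3

Maximum matching: {(W1,J1), (W2,J2), (W3,J3)}
Size: 3

This assigns 3 workers to 3 distinct jobs.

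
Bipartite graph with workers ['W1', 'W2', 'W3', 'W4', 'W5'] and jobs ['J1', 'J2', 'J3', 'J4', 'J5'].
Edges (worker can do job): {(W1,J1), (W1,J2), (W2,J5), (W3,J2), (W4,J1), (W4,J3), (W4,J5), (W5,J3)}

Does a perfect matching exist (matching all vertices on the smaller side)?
No, maximum matching has size 4 < 5

Maximum matching has size 4, need 5 for perfect matching.
Unmatched workers: ['W1']
Unmatched jobs: ['J4']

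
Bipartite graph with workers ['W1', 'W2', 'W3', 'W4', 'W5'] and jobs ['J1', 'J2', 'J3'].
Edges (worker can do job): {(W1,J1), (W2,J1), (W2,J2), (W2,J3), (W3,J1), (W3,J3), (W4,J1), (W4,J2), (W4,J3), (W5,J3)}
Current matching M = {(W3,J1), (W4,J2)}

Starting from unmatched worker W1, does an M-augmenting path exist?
Yes: W1 → J1 → W3 → J3

An M-augmenting path alternates non-matching / matching edges, starting and ending at unmatched vertices.
Path: W1 → J1 → W3 → J3
(J3 is unmatched in M, so the path is augmenting.)
Flipping edges along this path would increase |M| from 2 to 3.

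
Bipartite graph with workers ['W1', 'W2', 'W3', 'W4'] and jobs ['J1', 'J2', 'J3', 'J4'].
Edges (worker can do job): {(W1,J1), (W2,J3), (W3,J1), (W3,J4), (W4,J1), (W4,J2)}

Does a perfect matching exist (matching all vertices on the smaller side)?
Yes, perfect matching exists (size 4)

Perfect matching: {(W1,J1), (W2,J3), (W3,J4), (W4,J2)}
All 4 vertices on the smaller side are matched.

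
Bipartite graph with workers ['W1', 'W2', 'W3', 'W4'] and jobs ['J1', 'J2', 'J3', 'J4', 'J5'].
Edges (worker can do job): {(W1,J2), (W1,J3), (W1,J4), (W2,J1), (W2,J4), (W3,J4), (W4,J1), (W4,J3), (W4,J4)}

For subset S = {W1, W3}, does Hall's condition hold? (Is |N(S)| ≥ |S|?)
Yes: |N(S)| = 3, |S| = 2

Subset S = {W1, W3}
Neighbors N(S) = {J2, J3, J4}

|N(S)| = 3, |S| = 2
Hall's condition: |N(S)| ≥ |S| is satisfied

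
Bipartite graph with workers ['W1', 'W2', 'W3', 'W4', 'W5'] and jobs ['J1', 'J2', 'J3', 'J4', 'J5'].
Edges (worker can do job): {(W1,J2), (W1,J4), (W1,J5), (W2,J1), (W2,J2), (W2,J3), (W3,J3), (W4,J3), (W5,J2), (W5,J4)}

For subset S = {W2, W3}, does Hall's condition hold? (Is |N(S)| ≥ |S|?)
Yes: |N(S)| = 3, |S| = 2

Subset S = {W2, W3}
Neighbors N(S) = {J1, J2, J3}

|N(S)| = 3, |S| = 2
Hall's condition: |N(S)| ≥ |S| is satisfied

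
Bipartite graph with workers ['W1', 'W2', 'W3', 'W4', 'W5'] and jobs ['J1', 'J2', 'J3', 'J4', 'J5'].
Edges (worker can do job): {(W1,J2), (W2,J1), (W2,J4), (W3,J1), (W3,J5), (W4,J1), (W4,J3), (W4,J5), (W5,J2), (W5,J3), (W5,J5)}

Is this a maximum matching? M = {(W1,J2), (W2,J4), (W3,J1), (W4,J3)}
No, size 4 is not maximum

Proposed matching has size 4.
Maximum matching size for this graph: 5.

This is NOT maximum - can be improved to size 5.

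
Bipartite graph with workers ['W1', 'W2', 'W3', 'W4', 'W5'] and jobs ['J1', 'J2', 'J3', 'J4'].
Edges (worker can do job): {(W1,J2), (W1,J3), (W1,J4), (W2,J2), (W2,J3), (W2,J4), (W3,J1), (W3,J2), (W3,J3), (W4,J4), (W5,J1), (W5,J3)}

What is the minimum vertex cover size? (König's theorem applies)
Minimum vertex cover size = 4

By König's theorem: in bipartite graphs,
min vertex cover = max matching = 4

Maximum matching has size 4, so minimum vertex cover also has size 4.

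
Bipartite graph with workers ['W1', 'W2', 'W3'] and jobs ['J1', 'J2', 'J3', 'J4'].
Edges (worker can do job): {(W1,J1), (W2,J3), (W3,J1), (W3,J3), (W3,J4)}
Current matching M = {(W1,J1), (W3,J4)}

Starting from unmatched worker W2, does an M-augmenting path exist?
Yes: W2 → J3

An M-augmenting path alternates non-matching / matching edges, starting and ending at unmatched vertices.
Path: W2 → J3
(J3 is unmatched in M, so the path is augmenting.)
Flipping edges along this path would increase |M| from 2 to 3.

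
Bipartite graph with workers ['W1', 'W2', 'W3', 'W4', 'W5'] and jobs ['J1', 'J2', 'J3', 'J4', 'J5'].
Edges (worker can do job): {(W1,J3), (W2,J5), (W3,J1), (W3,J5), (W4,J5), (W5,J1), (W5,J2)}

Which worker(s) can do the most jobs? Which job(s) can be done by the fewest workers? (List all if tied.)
Most versatile: W3, W5 (2 jobs); Least covered: J4 (0 workers)

Worker degrees (jobs they can do): W1:1, W2:1, W3:2, W4:1, W5:2
Job degrees (workers who can do it): J1:2, J2:1, J3:1, J4:0, J5:3

Maximum worker degree is 2, achieved by: W3, W5
Minimum job degree is 0, achieved by: J4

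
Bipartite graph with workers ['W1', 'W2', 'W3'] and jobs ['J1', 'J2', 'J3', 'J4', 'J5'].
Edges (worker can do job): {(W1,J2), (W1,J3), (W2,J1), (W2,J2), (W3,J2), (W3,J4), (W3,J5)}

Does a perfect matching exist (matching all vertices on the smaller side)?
Yes, perfect matching exists (size 3)

Perfect matching: {(W1,J3), (W2,J1), (W3,J2)}
All 3 vertices on the smaller side are matched.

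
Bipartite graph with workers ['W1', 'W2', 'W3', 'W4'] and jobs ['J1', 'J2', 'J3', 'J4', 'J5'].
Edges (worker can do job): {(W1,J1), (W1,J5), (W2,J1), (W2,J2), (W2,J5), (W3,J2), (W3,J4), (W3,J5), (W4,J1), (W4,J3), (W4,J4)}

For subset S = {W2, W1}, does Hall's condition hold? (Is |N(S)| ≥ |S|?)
Yes: |N(S)| = 3, |S| = 2

Subset S = {W2, W1}
Neighbors N(S) = {J1, J2, J5}

|N(S)| = 3, |S| = 2
Hall's condition: |N(S)| ≥ |S| is satisfied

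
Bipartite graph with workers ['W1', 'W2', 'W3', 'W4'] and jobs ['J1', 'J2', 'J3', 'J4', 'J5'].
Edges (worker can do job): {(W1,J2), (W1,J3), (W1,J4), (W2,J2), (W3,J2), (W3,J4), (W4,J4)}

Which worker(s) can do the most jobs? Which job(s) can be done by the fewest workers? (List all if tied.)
Most versatile: W1 (3 jobs); Least covered: J1, J5 (0 workers)

Worker degrees (jobs they can do): W1:3, W2:1, W3:2, W4:1
Job degrees (workers who can do it): J1:0, J2:3, J3:1, J4:3, J5:0

Maximum worker degree is 3, achieved by: W1
Minimum job degree is 0, achieved by: J1, J5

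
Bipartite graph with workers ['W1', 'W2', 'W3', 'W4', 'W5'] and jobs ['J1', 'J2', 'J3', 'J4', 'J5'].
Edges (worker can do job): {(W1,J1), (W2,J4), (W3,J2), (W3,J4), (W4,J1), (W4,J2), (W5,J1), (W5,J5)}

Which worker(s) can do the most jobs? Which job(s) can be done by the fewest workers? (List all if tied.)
Most versatile: W3, W4, W5 (2 jobs); Least covered: J3 (0 workers)

Worker degrees (jobs they can do): W1:1, W2:1, W3:2, W4:2, W5:2
Job degrees (workers who can do it): J1:3, J2:2, J3:0, J4:2, J5:1

Maximum worker degree is 2, achieved by: W3, W4, W5
Minimum job degree is 0, achieved by: J3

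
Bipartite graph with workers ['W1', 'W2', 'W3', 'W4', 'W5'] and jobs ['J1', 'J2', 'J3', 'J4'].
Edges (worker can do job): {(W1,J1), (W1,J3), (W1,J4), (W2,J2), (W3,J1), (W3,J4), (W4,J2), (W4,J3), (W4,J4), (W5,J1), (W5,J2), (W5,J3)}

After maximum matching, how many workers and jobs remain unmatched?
Unmatched: 1 workers, 0 jobs

Maximum matching size: 4
Workers: 5 total, 4 matched, 1 unmatched
Jobs: 4 total, 4 matched, 0 unmatched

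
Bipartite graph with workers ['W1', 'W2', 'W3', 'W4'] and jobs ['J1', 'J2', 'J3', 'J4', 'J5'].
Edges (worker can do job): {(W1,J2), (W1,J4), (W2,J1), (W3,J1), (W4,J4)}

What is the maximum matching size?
Maximum matching size = 3

Maximum matching: {(W1,J2), (W3,J1), (W4,J4)}
Size: 3

This assigns 3 workers to 3 distinct jobs.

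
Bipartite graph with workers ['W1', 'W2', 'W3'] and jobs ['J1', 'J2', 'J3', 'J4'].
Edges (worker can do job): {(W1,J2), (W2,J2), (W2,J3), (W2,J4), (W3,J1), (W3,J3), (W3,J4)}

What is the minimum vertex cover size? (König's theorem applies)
Minimum vertex cover size = 3

By König's theorem: in bipartite graphs,
min vertex cover = max matching = 3

Maximum matching has size 3, so minimum vertex cover also has size 3.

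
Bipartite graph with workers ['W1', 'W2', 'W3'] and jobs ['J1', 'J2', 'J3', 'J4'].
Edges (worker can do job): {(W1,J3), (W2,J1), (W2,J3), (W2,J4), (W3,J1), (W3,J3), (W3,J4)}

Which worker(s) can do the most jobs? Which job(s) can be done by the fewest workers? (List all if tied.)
Most versatile: W2, W3 (3 jobs); Least covered: J2 (0 workers)

Worker degrees (jobs they can do): W1:1, W2:3, W3:3
Job degrees (workers who can do it): J1:2, J2:0, J3:3, J4:2

Maximum worker degree is 3, achieved by: W2, W3
Minimum job degree is 0, achieved by: J2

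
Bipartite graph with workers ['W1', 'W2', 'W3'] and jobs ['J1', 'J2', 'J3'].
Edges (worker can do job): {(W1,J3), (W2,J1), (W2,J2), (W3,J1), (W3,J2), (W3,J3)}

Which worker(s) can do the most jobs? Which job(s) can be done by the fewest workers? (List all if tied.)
Most versatile: W3 (3 jobs); Least covered: J1, J2, J3 (2 workers)

Worker degrees (jobs they can do): W1:1, W2:2, W3:3
Job degrees (workers who can do it): J1:2, J2:2, J3:2

Maximum worker degree is 3, achieved by: W3
Minimum job degree is 2, achieved by: J1, J2, J3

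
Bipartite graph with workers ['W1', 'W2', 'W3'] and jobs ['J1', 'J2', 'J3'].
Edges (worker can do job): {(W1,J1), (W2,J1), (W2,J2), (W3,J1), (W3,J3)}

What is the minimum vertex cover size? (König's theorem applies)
Minimum vertex cover size = 3

By König's theorem: in bipartite graphs,
min vertex cover = max matching = 3

Maximum matching has size 3, so minimum vertex cover also has size 3.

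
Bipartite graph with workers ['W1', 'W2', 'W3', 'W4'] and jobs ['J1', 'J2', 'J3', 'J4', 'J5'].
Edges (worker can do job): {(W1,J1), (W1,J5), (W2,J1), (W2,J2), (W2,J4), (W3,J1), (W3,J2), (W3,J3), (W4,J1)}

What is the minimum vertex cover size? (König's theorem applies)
Minimum vertex cover size = 4

By König's theorem: in bipartite graphs,
min vertex cover = max matching = 4

Maximum matching has size 4, so minimum vertex cover also has size 4.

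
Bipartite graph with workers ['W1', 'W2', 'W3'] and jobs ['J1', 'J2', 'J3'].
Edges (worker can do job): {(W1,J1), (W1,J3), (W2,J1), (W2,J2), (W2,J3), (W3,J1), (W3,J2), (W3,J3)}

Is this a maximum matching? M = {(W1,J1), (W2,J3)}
No, size 2 is not maximum

Proposed matching has size 2.
Maximum matching size for this graph: 3.

This is NOT maximum - can be improved to size 3.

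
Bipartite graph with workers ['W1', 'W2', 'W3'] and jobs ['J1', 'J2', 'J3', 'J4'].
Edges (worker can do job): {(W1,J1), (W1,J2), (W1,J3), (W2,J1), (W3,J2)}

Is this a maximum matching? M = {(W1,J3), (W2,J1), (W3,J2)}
Yes, size 3 is maximum

Proposed matching has size 3.
Maximum matching size for this graph: 3.

This is a maximum matching.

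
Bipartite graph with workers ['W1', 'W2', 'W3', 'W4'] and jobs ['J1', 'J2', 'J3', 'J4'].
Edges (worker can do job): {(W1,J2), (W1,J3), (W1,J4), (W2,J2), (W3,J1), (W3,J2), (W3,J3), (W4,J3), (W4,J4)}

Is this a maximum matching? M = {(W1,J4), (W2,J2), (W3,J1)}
No, size 3 is not maximum

Proposed matching has size 3.
Maximum matching size for this graph: 4.

This is NOT maximum - can be improved to size 4.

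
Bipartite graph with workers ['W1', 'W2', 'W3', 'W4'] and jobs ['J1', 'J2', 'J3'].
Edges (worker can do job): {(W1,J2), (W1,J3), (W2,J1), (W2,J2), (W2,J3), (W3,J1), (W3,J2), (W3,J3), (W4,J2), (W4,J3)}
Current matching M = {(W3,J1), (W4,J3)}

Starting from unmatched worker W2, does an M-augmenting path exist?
Yes: W2 → J3 → W4 → J2

An M-augmenting path alternates non-matching / matching edges, starting and ending at unmatched vertices.
Path: W2 → J3 → W4 → J2
(J2 is unmatched in M, so the path is augmenting.)
Flipping edges along this path would increase |M| from 2 to 3.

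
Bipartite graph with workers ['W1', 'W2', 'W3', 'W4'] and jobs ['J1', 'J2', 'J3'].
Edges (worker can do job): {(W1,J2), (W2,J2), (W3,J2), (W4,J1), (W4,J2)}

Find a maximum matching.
Matching: {(W3,J2), (W4,J1)}

Maximum matching (size 2):
  W3 → J2
  W4 → J1

Each worker is assigned to at most one job, and each job to at most one worker.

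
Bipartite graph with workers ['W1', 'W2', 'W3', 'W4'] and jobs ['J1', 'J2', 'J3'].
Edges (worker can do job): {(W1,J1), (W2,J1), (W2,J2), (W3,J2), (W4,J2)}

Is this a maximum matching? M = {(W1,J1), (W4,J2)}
Yes, size 2 is maximum

Proposed matching has size 2.
Maximum matching size for this graph: 2.

This is a maximum matching.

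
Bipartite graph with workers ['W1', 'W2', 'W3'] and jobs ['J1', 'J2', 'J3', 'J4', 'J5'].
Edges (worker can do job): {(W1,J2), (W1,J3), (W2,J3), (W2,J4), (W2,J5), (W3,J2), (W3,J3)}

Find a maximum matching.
Matching: {(W1,J2), (W2,J4), (W3,J3)}

Maximum matching (size 3):
  W1 → J2
  W2 → J4
  W3 → J3

Each worker is assigned to at most one job, and each job to at most one worker.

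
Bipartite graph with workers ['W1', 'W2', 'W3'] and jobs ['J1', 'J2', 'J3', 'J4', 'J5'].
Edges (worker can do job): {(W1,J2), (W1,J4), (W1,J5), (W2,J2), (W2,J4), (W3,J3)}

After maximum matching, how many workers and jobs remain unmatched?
Unmatched: 0 workers, 2 jobs

Maximum matching size: 3
Workers: 3 total, 3 matched, 0 unmatched
Jobs: 5 total, 3 matched, 2 unmatched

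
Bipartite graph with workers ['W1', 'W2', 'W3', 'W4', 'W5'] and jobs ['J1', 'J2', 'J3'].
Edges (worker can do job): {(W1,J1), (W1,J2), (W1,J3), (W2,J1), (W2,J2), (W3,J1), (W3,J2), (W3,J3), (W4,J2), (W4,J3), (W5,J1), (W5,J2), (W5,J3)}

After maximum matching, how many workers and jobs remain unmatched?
Unmatched: 2 workers, 0 jobs

Maximum matching size: 3
Workers: 5 total, 3 matched, 2 unmatched
Jobs: 3 total, 3 matched, 0 unmatched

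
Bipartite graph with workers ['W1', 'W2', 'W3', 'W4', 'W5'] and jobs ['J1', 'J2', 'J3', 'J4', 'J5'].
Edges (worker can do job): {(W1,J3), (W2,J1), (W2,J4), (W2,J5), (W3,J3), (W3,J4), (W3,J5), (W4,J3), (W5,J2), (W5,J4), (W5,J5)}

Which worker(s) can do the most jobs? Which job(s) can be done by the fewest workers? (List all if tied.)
Most versatile: W2, W3, W5 (3 jobs); Least covered: J1, J2 (1 workers)

Worker degrees (jobs they can do): W1:1, W2:3, W3:3, W4:1, W5:3
Job degrees (workers who can do it): J1:1, J2:1, J3:3, J4:3, J5:3

Maximum worker degree is 3, achieved by: W2, W3, W5
Minimum job degree is 1, achieved by: J1, J2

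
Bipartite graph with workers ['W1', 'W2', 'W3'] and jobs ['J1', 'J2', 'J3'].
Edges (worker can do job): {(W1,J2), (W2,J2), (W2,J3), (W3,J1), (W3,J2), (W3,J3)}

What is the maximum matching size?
Maximum matching size = 3

Maximum matching: {(W1,J2), (W2,J3), (W3,J1)}
Size: 3

This assigns 3 workers to 3 distinct jobs.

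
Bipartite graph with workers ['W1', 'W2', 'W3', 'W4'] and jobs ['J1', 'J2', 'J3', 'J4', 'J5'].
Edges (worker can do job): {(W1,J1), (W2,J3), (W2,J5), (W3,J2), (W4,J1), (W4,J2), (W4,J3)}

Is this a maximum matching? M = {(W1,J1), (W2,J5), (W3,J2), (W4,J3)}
Yes, size 4 is maximum

Proposed matching has size 4.
Maximum matching size for this graph: 4.

This is a maximum matching.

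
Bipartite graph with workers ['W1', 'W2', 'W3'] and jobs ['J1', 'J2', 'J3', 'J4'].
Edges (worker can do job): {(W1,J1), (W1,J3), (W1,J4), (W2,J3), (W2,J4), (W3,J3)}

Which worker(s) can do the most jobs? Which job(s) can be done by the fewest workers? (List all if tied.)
Most versatile: W1 (3 jobs); Least covered: J2 (0 workers)

Worker degrees (jobs they can do): W1:3, W2:2, W3:1
Job degrees (workers who can do it): J1:1, J2:0, J3:3, J4:2

Maximum worker degree is 3, achieved by: W1
Minimum job degree is 0, achieved by: J2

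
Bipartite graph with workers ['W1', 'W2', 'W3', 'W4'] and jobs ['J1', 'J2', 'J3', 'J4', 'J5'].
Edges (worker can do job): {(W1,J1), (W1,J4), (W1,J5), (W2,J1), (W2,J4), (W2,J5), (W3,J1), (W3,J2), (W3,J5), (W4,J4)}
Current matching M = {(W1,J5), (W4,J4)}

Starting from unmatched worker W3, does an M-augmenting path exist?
Yes: W3 → J2

An M-augmenting path alternates non-matching / matching edges, starting and ending at unmatched vertices.
Path: W3 → J2
(J2 is unmatched in M, so the path is augmenting.)
Flipping edges along this path would increase |M| from 2 to 3.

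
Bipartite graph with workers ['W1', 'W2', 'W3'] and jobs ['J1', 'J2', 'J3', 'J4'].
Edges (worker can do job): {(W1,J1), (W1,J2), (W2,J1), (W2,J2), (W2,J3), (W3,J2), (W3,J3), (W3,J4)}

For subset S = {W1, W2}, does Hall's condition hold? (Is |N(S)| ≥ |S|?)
Yes: |N(S)| = 3, |S| = 2

Subset S = {W1, W2}
Neighbors N(S) = {J1, J2, J3}

|N(S)| = 3, |S| = 2
Hall's condition: |N(S)| ≥ |S| is satisfied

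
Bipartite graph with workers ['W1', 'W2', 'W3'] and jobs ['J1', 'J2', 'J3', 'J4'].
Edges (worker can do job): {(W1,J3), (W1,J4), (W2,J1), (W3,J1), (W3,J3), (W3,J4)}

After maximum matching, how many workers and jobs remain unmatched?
Unmatched: 0 workers, 1 jobs

Maximum matching size: 3
Workers: 3 total, 3 matched, 0 unmatched
Jobs: 4 total, 3 matched, 1 unmatched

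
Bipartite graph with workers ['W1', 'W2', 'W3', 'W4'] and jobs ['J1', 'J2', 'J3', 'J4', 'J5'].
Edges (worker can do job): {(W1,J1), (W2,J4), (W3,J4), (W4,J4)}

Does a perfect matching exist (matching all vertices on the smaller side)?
No, maximum matching has size 2 < 4

Maximum matching has size 2, need 4 for perfect matching.
Unmatched workers: ['W3', 'W2']
Unmatched jobs: ['J3', 'J5', 'J2']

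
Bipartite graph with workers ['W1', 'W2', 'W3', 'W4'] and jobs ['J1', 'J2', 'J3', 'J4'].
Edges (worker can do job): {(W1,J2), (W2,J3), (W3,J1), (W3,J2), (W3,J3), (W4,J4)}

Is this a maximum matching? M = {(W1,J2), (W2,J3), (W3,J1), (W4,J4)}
Yes, size 4 is maximum

Proposed matching has size 4.
Maximum matching size for this graph: 4.

This is a maximum matching.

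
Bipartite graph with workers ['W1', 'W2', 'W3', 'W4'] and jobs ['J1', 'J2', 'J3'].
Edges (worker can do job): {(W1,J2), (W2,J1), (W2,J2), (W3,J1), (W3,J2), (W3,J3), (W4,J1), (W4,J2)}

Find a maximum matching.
Matching: {(W2,J1), (W3,J3), (W4,J2)}

Maximum matching (size 3):
  W2 → J1
  W3 → J3
  W4 → J2

Each worker is assigned to at most one job, and each job to at most one worker.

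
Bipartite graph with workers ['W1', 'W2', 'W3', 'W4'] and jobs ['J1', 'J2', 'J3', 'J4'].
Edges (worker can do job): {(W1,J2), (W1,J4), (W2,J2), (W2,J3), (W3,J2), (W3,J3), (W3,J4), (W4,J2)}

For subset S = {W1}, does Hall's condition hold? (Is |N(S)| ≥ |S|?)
Yes: |N(S)| = 2, |S| = 1

Subset S = {W1}
Neighbors N(S) = {J2, J4}

|N(S)| = 2, |S| = 1
Hall's condition: |N(S)| ≥ |S| is satisfied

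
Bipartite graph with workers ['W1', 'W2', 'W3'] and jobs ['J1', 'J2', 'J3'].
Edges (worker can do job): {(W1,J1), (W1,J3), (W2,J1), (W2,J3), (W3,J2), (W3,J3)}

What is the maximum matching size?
Maximum matching size = 3

Maximum matching: {(W1,J1), (W2,J3), (W3,J2)}
Size: 3

This assigns 3 workers to 3 distinct jobs.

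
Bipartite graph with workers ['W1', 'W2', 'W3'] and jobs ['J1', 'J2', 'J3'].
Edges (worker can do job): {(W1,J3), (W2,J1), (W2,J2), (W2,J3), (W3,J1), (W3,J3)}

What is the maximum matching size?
Maximum matching size = 3

Maximum matching: {(W1,J3), (W2,J2), (W3,J1)}
Size: 3

This assigns 3 workers to 3 distinct jobs.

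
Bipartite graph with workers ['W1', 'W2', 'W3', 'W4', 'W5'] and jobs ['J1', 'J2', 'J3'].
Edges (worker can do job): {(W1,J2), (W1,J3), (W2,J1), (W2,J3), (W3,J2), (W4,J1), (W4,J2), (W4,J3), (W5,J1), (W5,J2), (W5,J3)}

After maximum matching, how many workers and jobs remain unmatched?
Unmatched: 2 workers, 0 jobs

Maximum matching size: 3
Workers: 5 total, 3 matched, 2 unmatched
Jobs: 3 total, 3 matched, 0 unmatched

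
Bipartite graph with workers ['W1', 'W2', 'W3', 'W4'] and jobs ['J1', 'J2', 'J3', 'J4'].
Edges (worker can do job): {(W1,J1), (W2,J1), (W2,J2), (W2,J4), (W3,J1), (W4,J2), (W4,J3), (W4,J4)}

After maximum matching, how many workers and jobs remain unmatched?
Unmatched: 1 workers, 1 jobs

Maximum matching size: 3
Workers: 4 total, 3 matched, 1 unmatched
Jobs: 4 total, 3 matched, 1 unmatched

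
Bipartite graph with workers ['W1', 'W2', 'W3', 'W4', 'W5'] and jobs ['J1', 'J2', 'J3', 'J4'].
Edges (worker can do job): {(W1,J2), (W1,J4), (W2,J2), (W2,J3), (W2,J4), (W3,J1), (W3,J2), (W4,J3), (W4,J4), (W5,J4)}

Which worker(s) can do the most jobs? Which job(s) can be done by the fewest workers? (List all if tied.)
Most versatile: W2 (3 jobs); Least covered: J1 (1 workers)

Worker degrees (jobs they can do): W1:2, W2:3, W3:2, W4:2, W5:1
Job degrees (workers who can do it): J1:1, J2:3, J3:2, J4:4

Maximum worker degree is 3, achieved by: W2
Minimum job degree is 1, achieved by: J1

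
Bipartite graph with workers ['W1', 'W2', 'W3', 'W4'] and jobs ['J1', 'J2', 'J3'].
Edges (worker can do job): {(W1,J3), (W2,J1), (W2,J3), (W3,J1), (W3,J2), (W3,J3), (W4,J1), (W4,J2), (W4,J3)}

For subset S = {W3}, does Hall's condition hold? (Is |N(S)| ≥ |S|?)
Yes: |N(S)| = 3, |S| = 1

Subset S = {W3}
Neighbors N(S) = {J1, J2, J3}

|N(S)| = 3, |S| = 1
Hall's condition: |N(S)| ≥ |S| is satisfied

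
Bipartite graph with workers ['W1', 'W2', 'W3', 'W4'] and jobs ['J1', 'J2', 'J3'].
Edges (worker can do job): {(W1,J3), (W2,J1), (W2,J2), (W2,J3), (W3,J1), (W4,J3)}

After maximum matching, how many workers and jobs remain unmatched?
Unmatched: 1 workers, 0 jobs

Maximum matching size: 3
Workers: 4 total, 3 matched, 1 unmatched
Jobs: 3 total, 3 matched, 0 unmatched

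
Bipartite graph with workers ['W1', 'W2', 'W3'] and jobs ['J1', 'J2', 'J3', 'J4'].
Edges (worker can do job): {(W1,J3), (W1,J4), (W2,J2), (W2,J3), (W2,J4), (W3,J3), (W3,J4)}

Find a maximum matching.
Matching: {(W1,J3), (W2,J2), (W3,J4)}

Maximum matching (size 3):
  W1 → J3
  W2 → J2
  W3 → J4

Each worker is assigned to at most one job, and each job to at most one worker.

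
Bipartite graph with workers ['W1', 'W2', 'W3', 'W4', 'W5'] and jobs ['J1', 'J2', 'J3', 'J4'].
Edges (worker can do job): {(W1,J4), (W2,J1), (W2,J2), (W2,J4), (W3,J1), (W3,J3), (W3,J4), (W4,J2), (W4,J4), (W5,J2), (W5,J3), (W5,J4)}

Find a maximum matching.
Matching: {(W2,J1), (W3,J4), (W4,J2), (W5,J3)}

Maximum matching (size 4):
  W2 → J1
  W3 → J4
  W4 → J2
  W5 → J3

Each worker is assigned to at most one job, and each job to at most one worker.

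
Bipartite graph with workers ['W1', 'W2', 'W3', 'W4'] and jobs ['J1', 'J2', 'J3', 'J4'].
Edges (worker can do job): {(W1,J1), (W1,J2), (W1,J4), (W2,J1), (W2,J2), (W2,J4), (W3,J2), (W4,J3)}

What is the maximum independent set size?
Maximum independent set = 4

By König's theorem:
- Min vertex cover = Max matching = 4
- Max independent set = Total vertices - Min vertex cover
- Max independent set = 8 - 4 = 4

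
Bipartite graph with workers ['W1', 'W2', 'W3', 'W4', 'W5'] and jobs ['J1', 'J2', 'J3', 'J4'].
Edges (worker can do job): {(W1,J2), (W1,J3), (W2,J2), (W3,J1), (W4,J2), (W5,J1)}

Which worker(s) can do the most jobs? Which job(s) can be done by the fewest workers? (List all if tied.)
Most versatile: W1 (2 jobs); Least covered: J4 (0 workers)

Worker degrees (jobs they can do): W1:2, W2:1, W3:1, W4:1, W5:1
Job degrees (workers who can do it): J1:2, J2:3, J3:1, J4:0

Maximum worker degree is 2, achieved by: W1
Minimum job degree is 0, achieved by: J4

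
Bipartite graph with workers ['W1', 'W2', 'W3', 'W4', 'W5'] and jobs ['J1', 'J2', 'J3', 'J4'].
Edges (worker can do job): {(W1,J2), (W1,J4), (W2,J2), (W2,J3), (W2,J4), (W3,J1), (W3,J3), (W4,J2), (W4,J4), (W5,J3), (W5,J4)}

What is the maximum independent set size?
Maximum independent set = 5

By König's theorem:
- Min vertex cover = Max matching = 4
- Max independent set = Total vertices - Min vertex cover
- Max independent set = 9 - 4 = 5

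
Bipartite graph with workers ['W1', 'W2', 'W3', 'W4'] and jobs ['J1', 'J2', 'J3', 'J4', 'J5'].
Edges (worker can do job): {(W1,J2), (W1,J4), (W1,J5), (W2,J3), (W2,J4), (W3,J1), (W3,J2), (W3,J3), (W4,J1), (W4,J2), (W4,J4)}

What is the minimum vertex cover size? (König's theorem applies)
Minimum vertex cover size = 4

By König's theorem: in bipartite graphs,
min vertex cover = max matching = 4

Maximum matching has size 4, so minimum vertex cover also has size 4.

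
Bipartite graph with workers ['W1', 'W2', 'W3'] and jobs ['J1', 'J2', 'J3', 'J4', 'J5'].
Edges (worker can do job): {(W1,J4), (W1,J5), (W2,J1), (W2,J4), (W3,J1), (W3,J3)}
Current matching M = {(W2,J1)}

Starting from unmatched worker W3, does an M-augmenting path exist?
Yes: W3 → J3

An M-augmenting path alternates non-matching / matching edges, starting and ending at unmatched vertices.
Path: W3 → J3
(J3 is unmatched in M, so the path is augmenting.)
Flipping edges along this path would increase |M| from 1 to 2.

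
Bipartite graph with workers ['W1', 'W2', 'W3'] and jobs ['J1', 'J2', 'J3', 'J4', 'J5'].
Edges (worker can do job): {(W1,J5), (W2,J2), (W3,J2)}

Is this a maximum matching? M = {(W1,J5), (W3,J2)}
Yes, size 2 is maximum

Proposed matching has size 2.
Maximum matching size for this graph: 2.

This is a maximum matching.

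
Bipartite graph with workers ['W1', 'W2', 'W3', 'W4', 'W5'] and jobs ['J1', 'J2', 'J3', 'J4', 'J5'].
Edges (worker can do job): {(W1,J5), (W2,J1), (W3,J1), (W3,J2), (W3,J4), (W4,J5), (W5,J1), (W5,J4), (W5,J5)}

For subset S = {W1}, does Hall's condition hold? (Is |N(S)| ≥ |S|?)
Yes: |N(S)| = 1, |S| = 1

Subset S = {W1}
Neighbors N(S) = {J5}

|N(S)| = 1, |S| = 1
Hall's condition: |N(S)| ≥ |S| is satisfied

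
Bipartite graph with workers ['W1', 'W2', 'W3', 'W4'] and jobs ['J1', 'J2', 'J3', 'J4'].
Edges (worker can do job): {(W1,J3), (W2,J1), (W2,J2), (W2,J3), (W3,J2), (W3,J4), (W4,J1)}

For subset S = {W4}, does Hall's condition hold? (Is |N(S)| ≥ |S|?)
Yes: |N(S)| = 1, |S| = 1

Subset S = {W4}
Neighbors N(S) = {J1}

|N(S)| = 1, |S| = 1
Hall's condition: |N(S)| ≥ |S| is satisfied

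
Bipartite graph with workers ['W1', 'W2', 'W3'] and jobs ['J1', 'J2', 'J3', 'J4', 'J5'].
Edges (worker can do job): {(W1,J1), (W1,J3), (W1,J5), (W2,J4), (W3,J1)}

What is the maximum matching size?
Maximum matching size = 3

Maximum matching: {(W1,J5), (W2,J4), (W3,J1)}
Size: 3

This assigns 3 workers to 3 distinct jobs.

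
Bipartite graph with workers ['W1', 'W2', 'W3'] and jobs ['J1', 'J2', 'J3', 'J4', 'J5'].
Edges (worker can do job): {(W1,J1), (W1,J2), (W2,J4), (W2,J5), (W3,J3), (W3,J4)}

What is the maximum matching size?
Maximum matching size = 3

Maximum matching: {(W1,J1), (W2,J5), (W3,J3)}
Size: 3

This assigns 3 workers to 3 distinct jobs.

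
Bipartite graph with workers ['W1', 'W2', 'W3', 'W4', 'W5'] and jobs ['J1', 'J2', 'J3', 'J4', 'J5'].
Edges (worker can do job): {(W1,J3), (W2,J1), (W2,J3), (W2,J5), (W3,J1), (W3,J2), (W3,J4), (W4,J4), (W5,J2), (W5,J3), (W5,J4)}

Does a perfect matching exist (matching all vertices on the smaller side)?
Yes, perfect matching exists (size 5)

Perfect matching: {(W1,J3), (W2,J5), (W3,J1), (W4,J4), (W5,J2)}
All 5 vertices on the smaller side are matched.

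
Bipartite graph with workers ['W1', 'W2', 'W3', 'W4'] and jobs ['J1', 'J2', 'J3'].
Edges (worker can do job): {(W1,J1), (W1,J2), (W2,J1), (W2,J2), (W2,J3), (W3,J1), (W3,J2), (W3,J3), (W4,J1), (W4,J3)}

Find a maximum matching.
Matching: {(W1,J2), (W3,J1), (W4,J3)}

Maximum matching (size 3):
  W1 → J2
  W3 → J1
  W4 → J3

Each worker is assigned to at most one job, and each job to at most one worker.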